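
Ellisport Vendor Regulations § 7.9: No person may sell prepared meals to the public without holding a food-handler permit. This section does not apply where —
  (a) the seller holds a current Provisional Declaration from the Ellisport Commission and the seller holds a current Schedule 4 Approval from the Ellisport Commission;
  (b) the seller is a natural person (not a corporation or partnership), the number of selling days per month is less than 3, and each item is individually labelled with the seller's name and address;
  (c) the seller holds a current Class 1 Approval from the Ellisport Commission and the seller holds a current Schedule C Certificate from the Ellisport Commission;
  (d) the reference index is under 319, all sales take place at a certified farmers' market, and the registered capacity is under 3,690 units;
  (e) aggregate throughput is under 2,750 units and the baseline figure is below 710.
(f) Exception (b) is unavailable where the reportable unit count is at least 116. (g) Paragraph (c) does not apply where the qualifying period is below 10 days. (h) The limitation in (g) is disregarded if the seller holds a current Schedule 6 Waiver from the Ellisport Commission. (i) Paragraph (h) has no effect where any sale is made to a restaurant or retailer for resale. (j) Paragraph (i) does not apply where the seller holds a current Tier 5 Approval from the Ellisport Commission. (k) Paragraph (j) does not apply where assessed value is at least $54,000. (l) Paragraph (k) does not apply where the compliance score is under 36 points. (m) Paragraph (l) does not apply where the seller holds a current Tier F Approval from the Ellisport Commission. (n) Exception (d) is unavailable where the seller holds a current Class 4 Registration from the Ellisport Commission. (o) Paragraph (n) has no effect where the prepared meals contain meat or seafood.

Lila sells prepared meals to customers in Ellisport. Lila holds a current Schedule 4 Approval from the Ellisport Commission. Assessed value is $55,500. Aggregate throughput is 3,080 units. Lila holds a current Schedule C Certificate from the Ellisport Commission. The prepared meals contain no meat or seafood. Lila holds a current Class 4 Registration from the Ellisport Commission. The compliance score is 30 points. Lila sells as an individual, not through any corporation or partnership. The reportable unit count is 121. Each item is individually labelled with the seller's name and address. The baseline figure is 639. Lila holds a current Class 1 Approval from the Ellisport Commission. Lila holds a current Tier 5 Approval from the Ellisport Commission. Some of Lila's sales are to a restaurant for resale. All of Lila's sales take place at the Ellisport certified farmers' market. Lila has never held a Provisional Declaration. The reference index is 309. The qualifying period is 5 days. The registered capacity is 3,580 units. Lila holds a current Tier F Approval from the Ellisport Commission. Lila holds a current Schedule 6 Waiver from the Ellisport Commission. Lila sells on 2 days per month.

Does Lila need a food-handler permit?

Yes — Lila must hold a food-handler permit.

Exception (a) fails — there is no Provisional Declaration in force.
Exception (b)'s conditions are all satisfied: the seller is a natural person; the number of selling days per month is 2, less than the 3 limit; items are individually labelled. However, paragraph (f) must be considered: (f) operates against (b): the reportable unit count is 121, meeting the 116 threshold. So (b) is unavailable.
Exception (c) is satisfied on its face — a current Class 1 Approval is held; a current Schedule C Certificate is held. However, paragraphs (g)–(m) must be considered: (g) operates against (c): the qualifying period is 5 days, below the 10 days limit. (h) would limit (g) — a current Schedule 6 Waiver is held — but (i) sets (h) aside: (i) operates — some sales are to a restaurant for resale. (j) would limit (i) — a current Tier 5 Approval is held — but (k) sets (j) aside: (k) is triggered — assessed value is $55,500, meeting the $54,000 threshold. (l) would limit (k) — the compliance score is 30 points, under the 36 points limit — but (m) sets (l) aside: (m) operates — a current Tier F Approval is held. Exception (c) does not apply.
Exception (d): the reference index is 309, under the 319 limit; all sales are at a certified farmers' market; the registered capacity is 3,580 units, under the 3,690 units limit — every condition holds. But: (n) operates against (d): a current Class 4 Registration is held. (o), which would lift (n), does not operate here — the prepared meals contain no meat or seafood. Exception (d) does not apply.
Exception (e) fails — aggregate throughput is 3,080 units, not under 2,750 units.
No exception is made out. Lila falls within the general rule.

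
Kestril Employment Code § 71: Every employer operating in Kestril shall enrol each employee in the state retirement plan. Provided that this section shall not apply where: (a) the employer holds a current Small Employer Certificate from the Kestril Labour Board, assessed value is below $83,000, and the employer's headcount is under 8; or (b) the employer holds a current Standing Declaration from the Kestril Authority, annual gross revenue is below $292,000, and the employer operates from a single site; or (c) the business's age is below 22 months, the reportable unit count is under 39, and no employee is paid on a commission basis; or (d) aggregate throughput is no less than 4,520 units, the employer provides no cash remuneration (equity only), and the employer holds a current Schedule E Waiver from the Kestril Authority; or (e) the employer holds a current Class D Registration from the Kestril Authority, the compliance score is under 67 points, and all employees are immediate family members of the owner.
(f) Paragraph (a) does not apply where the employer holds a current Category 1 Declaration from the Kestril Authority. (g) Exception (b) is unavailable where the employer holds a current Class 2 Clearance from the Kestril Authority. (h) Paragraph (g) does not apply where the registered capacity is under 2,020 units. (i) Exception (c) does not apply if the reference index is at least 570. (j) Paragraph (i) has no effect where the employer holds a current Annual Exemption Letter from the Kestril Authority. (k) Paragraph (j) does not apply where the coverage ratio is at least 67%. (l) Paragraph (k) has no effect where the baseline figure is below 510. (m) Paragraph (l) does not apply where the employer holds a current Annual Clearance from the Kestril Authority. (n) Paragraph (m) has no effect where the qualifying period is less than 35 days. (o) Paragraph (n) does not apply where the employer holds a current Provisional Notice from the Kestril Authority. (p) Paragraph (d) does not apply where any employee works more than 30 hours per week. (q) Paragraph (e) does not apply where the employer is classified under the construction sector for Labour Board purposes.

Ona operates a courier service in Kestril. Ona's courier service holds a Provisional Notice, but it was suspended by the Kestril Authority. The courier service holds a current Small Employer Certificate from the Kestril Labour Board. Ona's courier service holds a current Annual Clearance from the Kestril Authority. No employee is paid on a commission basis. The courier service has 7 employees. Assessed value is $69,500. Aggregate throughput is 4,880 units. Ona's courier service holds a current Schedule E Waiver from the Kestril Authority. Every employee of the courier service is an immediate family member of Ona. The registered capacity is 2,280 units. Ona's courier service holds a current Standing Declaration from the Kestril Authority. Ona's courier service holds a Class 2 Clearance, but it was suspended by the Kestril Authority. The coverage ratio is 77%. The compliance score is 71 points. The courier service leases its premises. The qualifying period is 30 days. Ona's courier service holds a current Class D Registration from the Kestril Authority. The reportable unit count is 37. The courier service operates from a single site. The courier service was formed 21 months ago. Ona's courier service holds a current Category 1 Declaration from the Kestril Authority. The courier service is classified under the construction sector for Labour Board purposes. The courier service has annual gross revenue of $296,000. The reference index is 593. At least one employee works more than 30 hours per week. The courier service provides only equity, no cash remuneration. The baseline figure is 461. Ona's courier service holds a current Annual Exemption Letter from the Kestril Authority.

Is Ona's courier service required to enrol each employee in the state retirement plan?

No — exception (c) applies; Ona's courier service is not required to enrol each employee in the state retirement plan.

Exception (a): a current Small Employer Certificate is held; assessed value is $69,500, below the $83,000 limit; the employer's headcount is 7, under the 8 limit — every condition holds. However, paragraph (f) must be considered: (f) operates against (a): a current Category 1 Declaration is held. Exception (a) does not apply.
Exception (b) does not apply: annual gross revenue is $296,000, not below $292,000.
All of (c)'s requirements are met (the business's age is 21 months, below the 22 months limit; the reportable unit count is 37, under the 39 limit; no employee is paid on commission). Considering the limiting provisions: (i) operates (the reference index is 593, meeting the 570 threshold), but yields to (j): (j) is engaged — a current Annual Exemption Letter is held. (k) applies (the coverage ratio is 77%, meeting the 67% threshold), but is itself disapplied by (l): (l) operates against (k): the baseline figure is 461, below the 510 limit. (m) would limit (l) — a current Annual Clearance is held — but (n) sets (m) aside: (n) operates against (m): the qualifying period is 30 days, less than the 35 days limit. (o) is not engaged (the Provisional Notice is not current), so (n) stands. So (c) applies.
Exception (d)'s conditions are all satisfied: aggregate throughput is 4,880 units, meeting the 4,520 units threshold; remuneration is equity-only; a current Schedule E Waiver is held. However, paragraph (p) must be considered: (p) operates against (d): at least one employee exceeds 30 hours/week. Exception (d) does not apply.
Exception (e) requires that the compliance score is under 67 points; but the compliance score is 71 points, not under 67 points, so (e) is unavailable.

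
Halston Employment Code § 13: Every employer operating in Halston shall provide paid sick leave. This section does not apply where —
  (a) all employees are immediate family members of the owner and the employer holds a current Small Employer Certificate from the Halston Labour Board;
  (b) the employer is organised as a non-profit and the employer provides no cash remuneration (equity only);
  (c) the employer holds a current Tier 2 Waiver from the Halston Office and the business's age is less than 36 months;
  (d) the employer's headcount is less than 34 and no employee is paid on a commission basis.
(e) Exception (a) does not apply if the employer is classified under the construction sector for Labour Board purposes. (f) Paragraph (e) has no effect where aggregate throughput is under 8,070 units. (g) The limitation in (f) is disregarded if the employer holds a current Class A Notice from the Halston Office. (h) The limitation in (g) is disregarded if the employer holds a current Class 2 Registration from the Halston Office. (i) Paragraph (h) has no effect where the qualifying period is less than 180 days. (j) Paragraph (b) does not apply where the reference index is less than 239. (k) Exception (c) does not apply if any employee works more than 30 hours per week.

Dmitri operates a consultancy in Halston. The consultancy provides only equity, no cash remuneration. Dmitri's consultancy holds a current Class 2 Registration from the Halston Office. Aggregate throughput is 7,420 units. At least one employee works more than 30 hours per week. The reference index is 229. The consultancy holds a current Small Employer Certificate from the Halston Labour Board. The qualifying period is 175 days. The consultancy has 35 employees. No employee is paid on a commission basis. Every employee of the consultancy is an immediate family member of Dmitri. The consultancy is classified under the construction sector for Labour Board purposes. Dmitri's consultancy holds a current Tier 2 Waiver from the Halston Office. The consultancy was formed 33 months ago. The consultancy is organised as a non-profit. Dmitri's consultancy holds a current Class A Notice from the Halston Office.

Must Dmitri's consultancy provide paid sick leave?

Yes — Dmitri's consultancy must provide paid sick leave.

All of (a)'s requirements are met (every employee is an immediate family member; a current Small Employer Certificate is held). But applying paragraphs (e)–(i): (e) operates against (a): the consultancy is classified under the construction sector. (f) applies (aggregate throughput is 7,420 units, under the 8,070 units limit), but yields to (g): (g) operates against (f): a current Class A Notice is held. (h) would limit (g) — a current Class 2 Registration is held — but (i) sets (h) aside: (i) operates against (h): the qualifying period is 175 days, less than the 180 days limit. (a) is therefore removed.
Exception (b)'s conditions are all satisfied: the employer is a non-profit; remuneration is equity-only. However, paragraph (j) must be considered: (j) operates — the reference index is 229, less than the 239 limit. So (b) is unavailable.
Exception (c) is satisfied on its face — a current Tier 2 Waiver is held; the business's age is 33 months, less than the 36 months limit. Turning to paragraph (k): (k) is triggered — at least one employee exceeds 30 hours/week. Exception (c) does not apply.
Exception (d) fails — the employer's headcount is 35, not less than 34.
No exception displaces § 13.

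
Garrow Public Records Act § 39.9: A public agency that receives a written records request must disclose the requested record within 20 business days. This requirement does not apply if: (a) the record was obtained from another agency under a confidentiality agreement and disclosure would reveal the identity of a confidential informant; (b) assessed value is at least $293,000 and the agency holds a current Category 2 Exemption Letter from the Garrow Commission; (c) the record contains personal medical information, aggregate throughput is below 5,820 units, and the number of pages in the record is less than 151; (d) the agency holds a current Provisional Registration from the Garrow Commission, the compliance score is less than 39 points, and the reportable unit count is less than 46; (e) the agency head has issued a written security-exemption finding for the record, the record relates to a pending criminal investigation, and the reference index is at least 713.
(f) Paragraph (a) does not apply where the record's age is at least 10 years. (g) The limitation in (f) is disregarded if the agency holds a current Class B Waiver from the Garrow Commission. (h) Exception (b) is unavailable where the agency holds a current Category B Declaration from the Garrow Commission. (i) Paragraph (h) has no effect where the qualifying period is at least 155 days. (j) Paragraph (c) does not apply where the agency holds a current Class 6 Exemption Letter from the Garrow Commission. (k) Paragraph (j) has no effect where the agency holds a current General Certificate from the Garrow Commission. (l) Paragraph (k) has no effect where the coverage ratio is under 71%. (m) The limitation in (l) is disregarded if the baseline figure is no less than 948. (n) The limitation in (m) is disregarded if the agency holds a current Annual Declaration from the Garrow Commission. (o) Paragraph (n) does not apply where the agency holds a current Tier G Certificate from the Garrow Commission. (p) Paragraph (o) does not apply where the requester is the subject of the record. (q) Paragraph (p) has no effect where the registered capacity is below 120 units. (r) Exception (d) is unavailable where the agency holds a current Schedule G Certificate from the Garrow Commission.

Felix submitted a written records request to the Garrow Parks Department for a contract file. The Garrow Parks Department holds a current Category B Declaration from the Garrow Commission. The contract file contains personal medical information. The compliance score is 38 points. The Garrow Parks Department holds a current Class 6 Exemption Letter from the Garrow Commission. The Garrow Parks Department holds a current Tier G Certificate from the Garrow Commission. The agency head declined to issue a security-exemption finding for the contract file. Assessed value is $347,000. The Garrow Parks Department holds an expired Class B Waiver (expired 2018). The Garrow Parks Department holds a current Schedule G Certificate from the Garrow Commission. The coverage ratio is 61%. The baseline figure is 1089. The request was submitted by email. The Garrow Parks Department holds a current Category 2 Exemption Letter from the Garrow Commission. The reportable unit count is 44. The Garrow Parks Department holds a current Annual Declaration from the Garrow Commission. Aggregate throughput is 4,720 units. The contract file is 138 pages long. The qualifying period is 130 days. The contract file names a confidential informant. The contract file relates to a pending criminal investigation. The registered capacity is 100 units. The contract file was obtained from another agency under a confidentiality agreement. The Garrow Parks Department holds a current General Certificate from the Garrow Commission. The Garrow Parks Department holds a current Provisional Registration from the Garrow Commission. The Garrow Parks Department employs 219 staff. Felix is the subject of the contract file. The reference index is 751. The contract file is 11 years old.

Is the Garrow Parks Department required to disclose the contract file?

All of (a)'s requirements are met (the contract file was obtained under a confidentiality agreement; the contract file names a confidential informant). Turning to paragraphs (f)–(g): (f) applies — the record's age is 11 years, meeting the 10 years threshold. (g), which would lift (f), is not engaged — no current Class B Waiver is held. So (a) is unavailable.
Exception (b) is satisfied on its face — assessed value is $347,000, meeting the $293,000 threshold; a current Category 2 Exemption Letter is held. Turning to paragraphs (h)–(i): (h) operates — a current Category B Declaration is held. (i), which would lift (h), is inapplicable — the qualifying period is 130 days, short of 155 days. Exception (b) does not apply.
Exception (c): the contract file contains personal medical information; aggregate throughput is 4,720 units, below the 5,820 units limit; the number of pages in the record is 138, less than the 151 limit — every condition holds. Applying paragraphs (j)–(q): (j) is triggered (a current Class 6 Exemption Letter is held), but is set aside by (k): (k) operates against (j): a current General Certificate is held. (l) is engaged (the coverage ratio is 61%, under the 71% limit), but is overridden by (m): (m) is engaged — the baseline figure is 1,089, meeting the 948 threshold. (n) would limit (m) — a current Annual Declaration is held — but (o) sets (n) aside: (o) is engaged — a current Tier G Certificate is held. (p) is triggered (Felix is the subject of the contract file), but is itself disapplied by (q): (q) operates against (p): the registered capacity is 100 units, below the 120 units limit. So (c) applies.
Exception (d): a current Provisional Registration is held; the compliance score is 38 points, less than the 39 points limit; the reportable unit count is 44, less than the 46 limit — every condition holds. But: (r) is triggered — a current Schedule G Certificate is held. (d) is therefore removed.
Exception (e) fails — the agency head declined to issue a security-exemption finding.

No — exception (c) applies; the Garrow Parks Department is not required to disclose the contract file.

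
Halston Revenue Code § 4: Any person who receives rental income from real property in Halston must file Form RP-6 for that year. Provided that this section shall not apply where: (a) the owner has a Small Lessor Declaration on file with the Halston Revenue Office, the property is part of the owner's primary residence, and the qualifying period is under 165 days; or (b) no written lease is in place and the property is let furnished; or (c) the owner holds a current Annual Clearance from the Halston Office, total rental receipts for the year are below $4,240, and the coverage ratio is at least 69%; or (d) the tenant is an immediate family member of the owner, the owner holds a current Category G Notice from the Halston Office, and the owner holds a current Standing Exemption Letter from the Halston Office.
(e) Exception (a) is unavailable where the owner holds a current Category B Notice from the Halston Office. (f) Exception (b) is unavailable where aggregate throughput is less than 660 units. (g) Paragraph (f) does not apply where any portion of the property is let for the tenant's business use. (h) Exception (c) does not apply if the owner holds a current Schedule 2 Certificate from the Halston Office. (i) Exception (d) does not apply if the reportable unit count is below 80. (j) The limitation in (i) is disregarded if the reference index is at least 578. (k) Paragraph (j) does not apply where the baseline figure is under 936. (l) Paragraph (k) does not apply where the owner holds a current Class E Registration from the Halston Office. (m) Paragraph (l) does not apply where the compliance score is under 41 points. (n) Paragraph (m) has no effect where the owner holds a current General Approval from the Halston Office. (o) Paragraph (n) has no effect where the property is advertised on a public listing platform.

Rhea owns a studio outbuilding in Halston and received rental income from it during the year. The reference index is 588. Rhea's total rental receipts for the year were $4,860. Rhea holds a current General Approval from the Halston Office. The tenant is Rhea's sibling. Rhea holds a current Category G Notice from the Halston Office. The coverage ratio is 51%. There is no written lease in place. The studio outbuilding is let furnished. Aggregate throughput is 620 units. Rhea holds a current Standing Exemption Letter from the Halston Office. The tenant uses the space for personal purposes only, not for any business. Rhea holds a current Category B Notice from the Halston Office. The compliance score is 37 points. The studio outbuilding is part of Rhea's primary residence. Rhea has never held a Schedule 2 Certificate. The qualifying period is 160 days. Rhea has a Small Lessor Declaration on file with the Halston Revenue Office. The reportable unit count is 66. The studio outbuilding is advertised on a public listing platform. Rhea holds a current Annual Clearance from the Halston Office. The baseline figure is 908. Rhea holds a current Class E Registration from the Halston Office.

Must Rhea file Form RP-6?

Yes — Rhea must file Form RP-6.

Exception (a)'s conditions are all satisfied: a Small Lessor Declaration is on file; the studio outbuilding is part of the primary residence; the qualifying period is 160 days, under the 165 days limit. But applying paragraph (e): (e) operates against (a): a current Category B Notice is held. Exception (a) does not apply.
All of (b)'s requirements are met (there is no written lease; the property is let furnished). But: (f) operates against (b): aggregate throughput is 620 units, less than the 660 units limit. (g), which would lift (f), is not engaged — the space is used for personal purposes only. So (b) is unavailable.
Exception (c) does not apply: total rental receipts for the year are $4,860, not below $4,240.
Exception (d) is satisfied on its face — the tenant is an immediate family member; a current Category G Notice is held; a current Standing Exemption Letter is held. But applying paragraphs (i)–(o): (i) operates against (d): the reportable unit count is 66, below the 80 limit. (j) is triggered (the reference index is 588, meeting the 578 threshold), but is displaced by (k): (k) operates against (j): the baseline figure is 908, under the 936 limit. (l) applies (a current Class E Registration is held), but is set aside by (m): (m) operates against (l): the compliance score is 37 points, under the 41 points limit. (n) operates (a current General Approval is held), but yields to (o): (o) is triggered — the property is publicly advertised. (d) is therefore removed.
None of the exceptions is available; § 4 applies in full.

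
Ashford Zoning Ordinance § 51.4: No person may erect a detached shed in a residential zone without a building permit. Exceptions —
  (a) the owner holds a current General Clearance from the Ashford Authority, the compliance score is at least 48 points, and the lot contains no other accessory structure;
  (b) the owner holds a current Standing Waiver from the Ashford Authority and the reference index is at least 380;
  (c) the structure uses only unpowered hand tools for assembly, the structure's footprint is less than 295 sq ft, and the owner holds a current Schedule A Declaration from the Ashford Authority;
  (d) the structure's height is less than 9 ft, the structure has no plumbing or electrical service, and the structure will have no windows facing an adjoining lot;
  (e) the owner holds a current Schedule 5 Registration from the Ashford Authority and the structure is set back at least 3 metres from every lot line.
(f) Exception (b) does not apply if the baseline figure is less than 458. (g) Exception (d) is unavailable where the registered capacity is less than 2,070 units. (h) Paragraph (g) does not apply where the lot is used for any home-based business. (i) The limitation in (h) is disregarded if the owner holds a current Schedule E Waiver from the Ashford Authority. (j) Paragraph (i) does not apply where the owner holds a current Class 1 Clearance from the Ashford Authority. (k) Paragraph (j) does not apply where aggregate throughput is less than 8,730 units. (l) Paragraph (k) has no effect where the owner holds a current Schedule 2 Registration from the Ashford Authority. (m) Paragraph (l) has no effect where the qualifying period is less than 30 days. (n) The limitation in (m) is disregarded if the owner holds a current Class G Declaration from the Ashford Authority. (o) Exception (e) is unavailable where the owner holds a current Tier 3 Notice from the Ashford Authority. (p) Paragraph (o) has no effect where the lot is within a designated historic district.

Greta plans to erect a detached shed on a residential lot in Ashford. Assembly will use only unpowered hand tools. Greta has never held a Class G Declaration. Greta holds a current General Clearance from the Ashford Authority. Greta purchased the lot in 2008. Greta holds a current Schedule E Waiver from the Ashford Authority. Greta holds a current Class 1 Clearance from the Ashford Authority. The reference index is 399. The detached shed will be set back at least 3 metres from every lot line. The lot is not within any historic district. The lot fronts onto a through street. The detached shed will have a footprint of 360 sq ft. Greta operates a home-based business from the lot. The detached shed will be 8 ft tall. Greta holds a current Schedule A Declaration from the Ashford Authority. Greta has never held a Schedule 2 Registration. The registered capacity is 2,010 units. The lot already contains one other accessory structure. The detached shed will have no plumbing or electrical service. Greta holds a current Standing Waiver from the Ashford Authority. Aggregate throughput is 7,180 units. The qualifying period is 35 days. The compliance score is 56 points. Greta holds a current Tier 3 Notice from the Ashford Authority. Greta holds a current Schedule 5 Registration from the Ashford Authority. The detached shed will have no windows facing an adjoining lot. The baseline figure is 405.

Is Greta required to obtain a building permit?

Exception (a) fails — the lot already has another accessory structure.
Exception (b): a current Standing Waiver is held; the reference index is 399, meeting the 380 threshold — every condition holds. But applying paragraph (f): (f) operates against (b): the baseline figure is 405, less than the 458 limit. Exception (b) does not apply.
Exception (c) fails — the structure's footprint is 360 sq ft, not less than 295 sq ft.
Exception (d): the structure's height is 8 ft, less than the 9 ft limit; there is no plumbing or electrical service; no windows face an adjoining lot — every condition holds. However, paragraphs (g)–(n) must be considered: (g) operates against (d): the registered capacity is 2,010 units, less than the 2,070 units limit. (h) is triggered (a home-based business operates on the lot), but is overridden by (i): (i) is triggered — a current Schedule E Waiver is held. (j) applies (a current Class 1 Clearance is held), but is overridden by (k): (k) is engaged — aggregate throughput is 7,180 units, less than the 8,730 units limit. (l), which would lift (k), does not operate here — no current Schedule 2 Registration is held. Exception (d) does not apply.
All of (e)'s requirements are met (a current Schedule 5 Registration is held; the setback is at least 3 m on every side). Turning to paragraphs (o)–(p): (o) operates against (e): a current Tier 3 Notice is held. (p) is not engaged (the lot is not in a historic district), so (o) stands. (e) is therefore removed.
No exception applies. The general rule governs.

Yes — Greta must obtain a building permit.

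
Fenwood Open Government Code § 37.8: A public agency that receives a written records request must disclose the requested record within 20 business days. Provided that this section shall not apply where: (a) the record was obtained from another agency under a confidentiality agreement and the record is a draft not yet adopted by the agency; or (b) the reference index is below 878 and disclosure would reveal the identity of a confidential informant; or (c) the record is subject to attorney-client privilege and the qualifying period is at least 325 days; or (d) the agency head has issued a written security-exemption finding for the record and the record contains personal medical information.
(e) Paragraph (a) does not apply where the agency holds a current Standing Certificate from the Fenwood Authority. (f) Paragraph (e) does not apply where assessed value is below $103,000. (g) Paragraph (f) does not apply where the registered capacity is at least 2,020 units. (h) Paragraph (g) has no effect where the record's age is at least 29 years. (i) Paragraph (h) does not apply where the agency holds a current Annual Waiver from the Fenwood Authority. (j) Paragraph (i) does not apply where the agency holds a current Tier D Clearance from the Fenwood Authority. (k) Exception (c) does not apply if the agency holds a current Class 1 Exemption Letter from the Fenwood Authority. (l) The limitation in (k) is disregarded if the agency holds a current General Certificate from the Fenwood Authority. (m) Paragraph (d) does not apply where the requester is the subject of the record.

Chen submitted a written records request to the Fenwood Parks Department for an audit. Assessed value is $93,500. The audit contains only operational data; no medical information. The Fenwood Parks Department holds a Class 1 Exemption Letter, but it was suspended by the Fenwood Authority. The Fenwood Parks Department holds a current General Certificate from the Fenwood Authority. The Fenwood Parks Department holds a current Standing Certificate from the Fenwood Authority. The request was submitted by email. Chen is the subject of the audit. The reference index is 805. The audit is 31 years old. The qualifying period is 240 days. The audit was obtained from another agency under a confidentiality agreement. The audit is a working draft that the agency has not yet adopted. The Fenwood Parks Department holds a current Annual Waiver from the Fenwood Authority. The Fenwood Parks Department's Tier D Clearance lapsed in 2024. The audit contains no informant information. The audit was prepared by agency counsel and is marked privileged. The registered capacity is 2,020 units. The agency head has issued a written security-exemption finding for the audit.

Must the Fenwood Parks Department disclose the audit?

Yes — the Fenwood Parks Department must disclose the audit.

Exception (a): the audit was obtained under a confidentiality agreement; the audit is an unadopted draft — every condition holds. However, paragraphs (e)–(j) must be considered: (e) operates against (a): a current Standing Certificate is held. (f) would limit (e) — assessed value is $93,500, below the $103,000 limit — but (g) sets (f) aside: (g) operates against (f): the registered capacity is 2,020 units, meeting the 2,020 units threshold. (h) would limit (g) — the record's age is 31 years, meeting the 29 years threshold — but (i) sets (h) aside: (i) operates against (h): a current Annual Waiver is held. (j) is not triggered (no current Tier D Clearance is held), so (i) stands. (a) is therefore removed.
Exception (b) requires that disclosure would reveal the identity of a confidential informant; but the audit contains no informant information, so (b) is unavailable.
Exception (c) does not apply: the qualifying period is 240 days, short of 325 days.
Exception (d) does not apply: the audit contains only operational data.
Every exception is unavailable, so the rule governs.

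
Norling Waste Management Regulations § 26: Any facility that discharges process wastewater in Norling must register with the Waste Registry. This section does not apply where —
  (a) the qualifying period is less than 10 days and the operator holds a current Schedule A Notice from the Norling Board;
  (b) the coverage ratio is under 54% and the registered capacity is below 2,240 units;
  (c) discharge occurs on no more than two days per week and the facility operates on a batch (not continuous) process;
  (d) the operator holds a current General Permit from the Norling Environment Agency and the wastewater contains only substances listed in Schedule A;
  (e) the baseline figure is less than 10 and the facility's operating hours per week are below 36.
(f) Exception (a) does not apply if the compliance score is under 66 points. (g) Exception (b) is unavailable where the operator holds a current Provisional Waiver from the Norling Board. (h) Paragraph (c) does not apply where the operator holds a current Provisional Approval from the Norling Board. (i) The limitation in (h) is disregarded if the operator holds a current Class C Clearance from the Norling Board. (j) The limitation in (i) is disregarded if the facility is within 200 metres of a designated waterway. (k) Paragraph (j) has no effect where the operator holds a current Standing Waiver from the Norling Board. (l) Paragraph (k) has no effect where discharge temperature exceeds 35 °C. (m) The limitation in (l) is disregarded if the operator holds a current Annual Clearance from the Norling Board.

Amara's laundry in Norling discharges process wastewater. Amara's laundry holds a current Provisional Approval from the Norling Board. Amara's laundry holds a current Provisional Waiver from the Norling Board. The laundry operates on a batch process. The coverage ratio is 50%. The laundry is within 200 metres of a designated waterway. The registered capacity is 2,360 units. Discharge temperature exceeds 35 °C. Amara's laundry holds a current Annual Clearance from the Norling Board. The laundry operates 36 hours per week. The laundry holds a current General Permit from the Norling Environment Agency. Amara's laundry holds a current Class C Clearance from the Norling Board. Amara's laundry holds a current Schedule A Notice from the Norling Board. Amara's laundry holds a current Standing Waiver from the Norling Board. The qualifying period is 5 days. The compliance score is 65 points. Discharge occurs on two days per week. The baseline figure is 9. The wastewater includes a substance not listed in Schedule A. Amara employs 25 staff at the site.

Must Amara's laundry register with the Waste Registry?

Exception (a) is satisfied on its face — the qualifying period is 5 days, less than the 10 days limit; a current Schedule A Notice is held. But applying paragraph (f): (f) operates — the compliance score is 65 points, under the 66 points limit. So (a) is unavailable.
Exception (b) requires that the registered capacity is below 2,240 units; but the registered capacity is 2,360 units, not below 2,240 units, so (b) is unavailable.
Exception (c)'s conditions are all satisfied: discharge occurs on no more than two days per week; the facility operates on a batch process. Applying paragraphs (h)–(m): (h) would limit (c) — a current Provisional Approval is held — but (i) sets (h) aside: (i) is engaged — a current Class C Clearance is held. (j) is engaged (the laundry is within 200 m of a designated waterway), but is itself disapplied by (k): (k) applies — a current Standing Waiver is held. (l) applies (discharge temperature exceeds 35 °C), but is overridden by (m): (m) operates against (l): a current Annual Clearance is held. (c) remains available.
Exception (d) fails — the wastewater includes a non-Schedule-A substance.
Exception (e) requires that the facility's operating hours per week are below 36; but the facility's operating hours per week are 36, not below 36, so (e) is unavailable.

No — exception (c) applies; Amara's laundry is not required to register with the Waste Registry.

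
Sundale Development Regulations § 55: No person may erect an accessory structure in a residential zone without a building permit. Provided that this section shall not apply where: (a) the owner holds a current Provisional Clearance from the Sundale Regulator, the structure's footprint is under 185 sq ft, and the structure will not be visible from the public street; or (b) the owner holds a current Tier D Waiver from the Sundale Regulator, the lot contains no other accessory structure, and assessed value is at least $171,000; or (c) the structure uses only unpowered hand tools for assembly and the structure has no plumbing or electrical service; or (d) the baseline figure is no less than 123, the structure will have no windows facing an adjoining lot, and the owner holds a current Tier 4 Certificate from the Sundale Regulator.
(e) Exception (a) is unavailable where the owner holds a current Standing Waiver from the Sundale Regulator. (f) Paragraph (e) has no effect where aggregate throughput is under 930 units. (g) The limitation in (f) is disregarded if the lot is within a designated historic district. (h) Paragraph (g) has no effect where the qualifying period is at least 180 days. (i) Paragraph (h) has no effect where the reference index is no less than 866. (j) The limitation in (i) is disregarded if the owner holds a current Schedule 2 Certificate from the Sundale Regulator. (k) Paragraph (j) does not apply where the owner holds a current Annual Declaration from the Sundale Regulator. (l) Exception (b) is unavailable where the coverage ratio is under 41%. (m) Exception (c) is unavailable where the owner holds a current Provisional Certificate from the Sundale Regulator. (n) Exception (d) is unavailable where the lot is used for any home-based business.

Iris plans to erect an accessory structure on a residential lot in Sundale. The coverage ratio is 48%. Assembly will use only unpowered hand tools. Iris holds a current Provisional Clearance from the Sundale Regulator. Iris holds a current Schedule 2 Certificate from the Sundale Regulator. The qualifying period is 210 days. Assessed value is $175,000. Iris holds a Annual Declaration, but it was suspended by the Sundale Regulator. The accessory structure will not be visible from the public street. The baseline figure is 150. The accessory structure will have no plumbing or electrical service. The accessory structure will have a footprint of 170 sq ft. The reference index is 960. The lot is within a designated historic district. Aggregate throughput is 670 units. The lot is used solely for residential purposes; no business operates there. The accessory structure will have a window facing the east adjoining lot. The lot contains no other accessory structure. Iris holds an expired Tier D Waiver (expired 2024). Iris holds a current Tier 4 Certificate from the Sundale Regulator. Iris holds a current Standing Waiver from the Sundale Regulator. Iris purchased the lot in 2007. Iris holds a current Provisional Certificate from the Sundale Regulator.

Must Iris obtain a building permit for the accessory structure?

No — exception (a) applies; Iris does not need a building permit.

All of (a)'s requirements are met (a current Provisional Clearance is held; the structure's footprint is 170 sq ft, under the 185 sq ft limit; the structure will not be visible from the street). Considering the limiting provisions: (e) operates (a current Standing Waiver is held), but is set aside by (f): (f) operates against (e): aggregate throughput is 670 units, under the 930 units limit. (g) would limit (f) — the lot is in a historic district — but (h) sets (g) aside: (h) is engaged — the qualifying period is 210 days, meeting the 180 days threshold. (i) would limit (h) — the reference index is 960, meeting the 866 threshold — but (j) sets (i) aside: (j) operates — a current Schedule 2 Certificate is held. (k), which would lift (j), is inapplicable — the Annual Declaration is not current. So (a) applies.
Exception (b) does not apply: there is no Tier D Waiver in force.
Exception (c) is satisfied on its face — assembly uses only hand tools; there is no plumbing or electrical service. But: (m) is triggered — a current Provisional Certificate is held. Exception (c) does not apply.
Exception (d) does not apply: a window faces an adjoining lot.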